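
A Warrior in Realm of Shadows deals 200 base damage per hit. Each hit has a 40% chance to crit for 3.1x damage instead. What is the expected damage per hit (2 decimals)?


E[dmg] = base * (1 + crit_chance * (crit_mult - 1))
cc as decimal = 40/100 = 0.4
cm - 1 = 3.1 - 1 = 2.1
Bonus factor = 0.4 * 2.1 = 0.84
Total multiplier = 1 + 0.84 = 1.84
Expected damage = 200 * 1.84 = 368.00

368.00 damage


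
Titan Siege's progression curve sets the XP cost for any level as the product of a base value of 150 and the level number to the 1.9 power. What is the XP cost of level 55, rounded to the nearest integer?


XP = 150 * level^1.9
Substitute level = 55:
XP = 150 * 55^1.9
= 150 * 2026.2317
= 303935

303935 XP


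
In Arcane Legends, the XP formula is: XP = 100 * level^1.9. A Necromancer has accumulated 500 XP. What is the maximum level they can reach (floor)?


XP = 100 * level^1.9, so level = (XP / 100)^(1/1.9)
= (500 / 100)^(1/1.9)
= 5.0^0.5263
= 2.3328
Floor: level = 2

level 2


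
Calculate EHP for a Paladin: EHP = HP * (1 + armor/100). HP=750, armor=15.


EHP = 750 * (1 + 15/100)
= 750 * (1 + 0.15)
= 750 * 1.15
= 862.5

862.5 EHP


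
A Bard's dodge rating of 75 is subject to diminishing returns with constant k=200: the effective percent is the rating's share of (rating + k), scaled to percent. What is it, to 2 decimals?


effective% = rating / (rating + k) * 100
= 75 / (75 + 200) * 100
= 75 / 275 * 100
= 0.272727 * 100
= 27.27%

27.27%


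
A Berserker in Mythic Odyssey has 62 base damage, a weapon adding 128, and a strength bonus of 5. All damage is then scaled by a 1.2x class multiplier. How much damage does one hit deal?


Sum base + weapon + str = 62 + 128 + 5 = 195
Multiply by 1.2:
195 * 1.2 = 234.0

234.0 damage


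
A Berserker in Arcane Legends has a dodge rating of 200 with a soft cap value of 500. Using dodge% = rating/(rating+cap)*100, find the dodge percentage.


dodge% = 200 / (200 + 500) * 100
= 200 / 700 * 100
= 0.285714 * 100
= 28.57%

28.57%


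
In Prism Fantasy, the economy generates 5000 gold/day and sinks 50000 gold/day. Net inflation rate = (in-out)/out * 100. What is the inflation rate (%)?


Net gold = 5000 - 50000 = -45000
Inflation rate = net / sunk * 100 = -45000 / 50000 * 100
= -0.9 * 100
= -90.00%

-90.00%


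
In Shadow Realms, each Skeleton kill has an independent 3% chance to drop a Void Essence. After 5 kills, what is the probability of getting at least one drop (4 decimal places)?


P(at least one) = 1 - P(none) = 1 - (1-p)^n
p = 3/100 = 0.03
1 - p = 0.97
(1 - p)^5 = 0.97^5 = 0.858734
P(at least one) = 1 - 0.858734 = 0.1413

0.1413


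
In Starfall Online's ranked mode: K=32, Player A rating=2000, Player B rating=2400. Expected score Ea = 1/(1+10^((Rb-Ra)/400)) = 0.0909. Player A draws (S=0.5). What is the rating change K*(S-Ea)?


Elo update: delta = K * (S - Ea), where S = 0.5 (draws)
S - Ea = 0.5 - 0.0909 = 0.4091
Rating change = 32 * 0.4091
= 13.09

13.09 rating points


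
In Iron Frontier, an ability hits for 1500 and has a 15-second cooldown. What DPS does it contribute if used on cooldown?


DPS = damage / cooldown
= 1500 / 15
= 100.00

100.00 DPS


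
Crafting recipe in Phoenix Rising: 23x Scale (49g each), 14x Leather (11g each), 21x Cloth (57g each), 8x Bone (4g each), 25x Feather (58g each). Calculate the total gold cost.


Cost breakdown:
  Scale: 23 * 49 = 1127
  Leather: 14 * 11 = 154
  Cloth: 21 * 57 = 1197
  Bone: 8 * 4 = 32
  Feather: 25 * 58 = 1450
Total = 1127 + 154 + 1197 + 32 + 1450 = 3960

3960 gold


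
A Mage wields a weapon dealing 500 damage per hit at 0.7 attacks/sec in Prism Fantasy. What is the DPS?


DPS = damage * attack_speed
= 500 * 0.7
= 350.0

350.0 DPS


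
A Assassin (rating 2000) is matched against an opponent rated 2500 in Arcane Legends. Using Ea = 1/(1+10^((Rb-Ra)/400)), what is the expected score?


Elo expected score: Ea = 1/(1 + 10^((Rb-Ra)/400))
Rb - Ra = 2500 - 2000 = 500
(Rb-Ra)/400 = 500/400 = 1.25
10^1.25 = 17.782794
Ea = 1/(1 + 17.782794) = 1/18.782794 = 0.0532

0.0532


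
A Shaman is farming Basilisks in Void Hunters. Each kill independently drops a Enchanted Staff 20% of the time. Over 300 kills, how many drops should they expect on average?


Expected drops = kills * (drop_rate / 100)
= 300 * (20 / 100)
= 300 * 0.2
= 60.0

60.0 drops


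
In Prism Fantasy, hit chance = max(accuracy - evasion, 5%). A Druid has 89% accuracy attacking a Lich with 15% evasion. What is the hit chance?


accuracy - evasion = 89 - 15 = 74
Apply floor: max(74, 5) = 74
Hit chance = 74%

74%


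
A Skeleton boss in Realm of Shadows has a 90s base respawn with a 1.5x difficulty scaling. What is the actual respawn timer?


Respawn time = base * multiplier
= 90 * 1.5
= 135.0 seconds

135.0 seconds


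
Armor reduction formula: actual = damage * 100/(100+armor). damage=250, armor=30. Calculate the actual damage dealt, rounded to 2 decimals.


actual = 250 * 100 / (100 + 30)
= 250 * 100 / 130
= 25000 / 130
= 192.31

192.31 damage


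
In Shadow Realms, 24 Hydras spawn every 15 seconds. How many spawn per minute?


Spawns per minute = count * (60 / interval)
= 24 * (60 / 15)
= 24 * 4.0
= 96.0

96.0 per minute


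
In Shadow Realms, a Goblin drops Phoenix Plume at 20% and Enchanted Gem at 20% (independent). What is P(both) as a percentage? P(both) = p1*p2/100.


For independent events, P(both) = P(A) * P(B)
= 20% * 20%
= 400 / 100 %
= 4.0%

4.0%


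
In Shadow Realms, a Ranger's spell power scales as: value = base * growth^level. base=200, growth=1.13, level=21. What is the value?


value = base * growth^level
= 200 * 1.13^21
= 200 * 13.021089
= 2604.22

2604.22 spell power


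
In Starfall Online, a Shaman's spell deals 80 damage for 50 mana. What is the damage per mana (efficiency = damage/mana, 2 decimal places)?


Efficiency = damage / mana
= 80 / 50
= 1.60

1.60 dmg/mana


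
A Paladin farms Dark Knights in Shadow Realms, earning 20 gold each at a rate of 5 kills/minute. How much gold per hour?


Gold per minute = 20 * 5 = 100
Gold per hour = 100 * 60 = 6000

6000 gold/hour


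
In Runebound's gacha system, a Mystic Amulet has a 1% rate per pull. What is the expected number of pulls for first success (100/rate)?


Expected pulls for a geometric distribution = 1/p = 100 / rate%
= 100 / 1
= 100.0

100.0 pulls


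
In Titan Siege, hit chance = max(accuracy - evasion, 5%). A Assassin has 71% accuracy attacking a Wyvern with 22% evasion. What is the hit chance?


accuracy - evasion = 71 - 22 = 49
Apply floor: max(49, 5) = 49
Hit chance = 49%

49%


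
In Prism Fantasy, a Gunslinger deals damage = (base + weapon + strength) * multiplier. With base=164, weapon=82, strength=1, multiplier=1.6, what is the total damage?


Sum base + weapon + str = 164 + 82 + 1 = 247
Multiply by 1.6:
247 * 1.6 = 395.2

395.2 damage


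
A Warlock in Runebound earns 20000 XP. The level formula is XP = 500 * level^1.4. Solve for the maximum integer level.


XP = 500 * level^1.4, so level = (XP / 500)^(1/1.4)
= (20000 / 500)^(1/1.4)
= 40.0^0.7143
= 13.9421
Floor: level = 13

level 13


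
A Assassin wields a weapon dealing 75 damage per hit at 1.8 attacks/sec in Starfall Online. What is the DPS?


DPS = damage * attack_speed
= 75 * 1.8
= 135.0

135.0 DPS


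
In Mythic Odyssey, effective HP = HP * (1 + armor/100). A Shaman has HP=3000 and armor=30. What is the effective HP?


EHP = 3000 * (1 + 30/100)
= 3000 * (1 + 0.3)
= 3000 * 1.3
= 3900.0

3900.0 EHP


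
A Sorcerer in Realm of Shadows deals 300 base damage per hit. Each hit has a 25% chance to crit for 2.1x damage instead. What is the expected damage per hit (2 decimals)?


E[dmg] = base * (1 + crit_chance * (crit_mult - 1))
cc as decimal = 25/100 = 0.25
cm - 1 = 2.1 - 1 = 1.1
Bonus factor = 0.25 * 1.1 = 0.275
Total multiplier = 1 + 0.275 = 1.275
Expected damage = 300 * 1.275 = 382.50

382.50 damage


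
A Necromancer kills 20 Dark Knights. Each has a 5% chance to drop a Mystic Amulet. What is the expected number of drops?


Expected drops = kills * (drop_rate / 100)
= 20 * (5 / 100)
= 20 * 0.05
= 1.0

1.0 drops


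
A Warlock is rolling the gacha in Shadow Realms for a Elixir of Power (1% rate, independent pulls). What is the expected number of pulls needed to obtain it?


Expected pulls for a geometric distribution = 1/p = 100 / rate%
= 100 / 1
= 100.0

100.0 pulls


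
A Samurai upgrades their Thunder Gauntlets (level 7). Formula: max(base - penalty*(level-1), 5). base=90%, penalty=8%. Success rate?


raw_rate = 90 - 8 * (7 - 1)
= 90 - 8 * 6
= 90 - 48
= 42
Apply floor: max(42, 5) = 42%

42%


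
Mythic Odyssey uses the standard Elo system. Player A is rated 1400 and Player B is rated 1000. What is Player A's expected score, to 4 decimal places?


Elo expected score: Ea = 1/(1 + 10^((Rb-Ra)/400))
Rb - Ra = 1000 - 1400 = -400
(Rb-Ra)/400 = -400/400 = -1.0
10^-1.0 = 0.1
Ea = 1/(1 + 0.1) = 1/1.1 = 0.9091

0.9091


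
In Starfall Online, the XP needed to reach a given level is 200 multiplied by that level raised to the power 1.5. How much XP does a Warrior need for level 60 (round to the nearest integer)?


XP = 200 * level^1.5
Substitute level = 60:
XP = 200 * 60^1.5
= 200 * 464.758
= 92952

92952 XP


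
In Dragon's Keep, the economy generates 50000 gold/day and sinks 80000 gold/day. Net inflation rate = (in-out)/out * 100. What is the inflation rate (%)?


Net gold = 50000 - 80000 = -30000
Inflation rate = net / sunk * 100 = -30000 / 80000 * 100
= -0.375 * 100
= -37.50%

-37.50%


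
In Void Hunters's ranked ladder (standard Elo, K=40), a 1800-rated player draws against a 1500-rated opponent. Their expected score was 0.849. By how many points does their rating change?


Elo update: delta = K * (S - Ea), where S = 0.5 (draws)
S - Ea = 0.5 - 0.849 = -0.349
Rating change = 40 * -0.349
= -13.96

-13.96 rating points


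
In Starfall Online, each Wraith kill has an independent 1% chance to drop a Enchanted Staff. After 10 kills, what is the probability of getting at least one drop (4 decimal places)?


P(at least one) = 1 - P(none) = 1 - (1-p)^n
p = 1/100 = 0.01
1 - p = 0.99
(1 - p)^10 = 0.99^10 = 0.904382
P(at least one) = 1 - 0.904382 = 0.0956

0.0956


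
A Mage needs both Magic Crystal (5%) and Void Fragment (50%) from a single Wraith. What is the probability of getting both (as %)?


For independent events, P(both) = P(A) * P(B)
= 5% * 50%
= 250 / 100 %
= 2.5%

2.5%


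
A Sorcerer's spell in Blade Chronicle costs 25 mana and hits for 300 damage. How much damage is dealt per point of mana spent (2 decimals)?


Efficiency = damage / mana
= 300 / 25
= 12.00

12.00 dmg/mana


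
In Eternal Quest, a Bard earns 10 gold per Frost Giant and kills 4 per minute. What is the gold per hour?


Gold per minute = 10 * 4 = 40
Gold per hour = 40 * 60 = 2400

2400 gold/hour


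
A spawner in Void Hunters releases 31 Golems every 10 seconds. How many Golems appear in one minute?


Spawns per minute = count * (60 / interval)
= 31 * (60 / 10)
= 31 * 6.0
= 186.0

186.0 per minute


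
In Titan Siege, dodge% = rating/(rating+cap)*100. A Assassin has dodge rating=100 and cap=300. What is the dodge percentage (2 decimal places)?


dodge% = 100 / (100 + 300) * 100
= 100 / 400 * 100
= 0.25 * 100
= 25.00%

25.00%


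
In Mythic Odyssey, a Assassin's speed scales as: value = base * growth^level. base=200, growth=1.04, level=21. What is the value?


value = base * growth^level
= 200 * 1.04^21
= 200 * 2.278768
= 455.75

455.75 speed


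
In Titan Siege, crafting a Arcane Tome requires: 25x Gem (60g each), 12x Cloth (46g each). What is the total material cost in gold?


Cost breakdown:
  Gem: 25 * 60 = 1500
  Cloth: 12 * 46 = 552
Total = 1500 + 552 = 2052

2052 gold


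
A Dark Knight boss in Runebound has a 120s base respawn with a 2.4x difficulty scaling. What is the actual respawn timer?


Respawn time = base * multiplier
= 120 * 2.4
= 288.0 seconds

288.0 seconds


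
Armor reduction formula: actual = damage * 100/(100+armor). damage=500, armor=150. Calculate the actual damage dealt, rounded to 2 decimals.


actual = 500 * 100 / (100 + 150)
= 500 * 100 / 250
= 50000 / 250
= 200.00

200.00 damage


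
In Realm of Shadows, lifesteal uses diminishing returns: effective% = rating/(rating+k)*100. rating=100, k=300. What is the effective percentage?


effective% = rating / (rating + k) * 100
= 100 / (100 + 300) * 100
= 100 / 400 * 100
= 0.25 * 100
= 25.00%

25.00%


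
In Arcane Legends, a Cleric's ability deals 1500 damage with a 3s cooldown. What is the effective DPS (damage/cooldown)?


DPS = damage / cooldown
= 1500 / 3
= 500.00

500.00 DPS


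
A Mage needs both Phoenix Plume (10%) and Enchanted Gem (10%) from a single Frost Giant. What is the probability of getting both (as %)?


For independent events, P(both) = P(A) * P(B)
= 10% * 10%
= 100 / 100 %
= 1.0%

1.0%


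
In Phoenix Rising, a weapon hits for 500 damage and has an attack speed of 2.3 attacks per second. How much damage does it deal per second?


DPS = damage * attack_speed
= 500 * 2.3
= 1150.0

1150.0 DPS


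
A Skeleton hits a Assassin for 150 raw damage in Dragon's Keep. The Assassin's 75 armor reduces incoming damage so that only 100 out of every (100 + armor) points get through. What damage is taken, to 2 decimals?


actual = 150 * 100 / (100 + 75)
= 150 * 100 / 175
= 15000 / 175
= 85.71

85.71 damage


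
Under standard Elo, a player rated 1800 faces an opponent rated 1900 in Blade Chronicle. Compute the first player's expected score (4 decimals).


Elo expected score: Ea = 1/(1 + 10^((Rb-Ra)/400))
Rb - Ra = 1900 - 1800 = 100
(Rb-Ra)/400 = 100/400 = 0.25
10^0.25 = 1.778279
Ea = 1/(1 + 1.778279) = 1/2.778279 = 0.3599

0.3599


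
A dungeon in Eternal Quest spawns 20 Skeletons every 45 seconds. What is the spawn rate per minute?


Spawns per minute = count * (60 / interval)
= 20 * (60 / 45)
= 20 * 1.3333
= 26.67

26.67 per minute


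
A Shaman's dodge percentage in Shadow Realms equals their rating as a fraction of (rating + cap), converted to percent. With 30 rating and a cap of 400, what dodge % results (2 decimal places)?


dodge% = 30 / (30 + 400) * 100
= 30 / 430 * 100
= 0.069767 * 100
= 6.98%

6.98%


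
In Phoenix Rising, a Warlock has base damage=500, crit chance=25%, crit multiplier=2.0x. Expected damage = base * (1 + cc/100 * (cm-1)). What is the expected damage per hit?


E[dmg] = base * (1 + crit_chance * (crit_mult - 1))
cc as decimal = 25/100 = 0.25
cm - 1 = 2.0 - 1 = 1.0
Bonus factor = 0.25 * 1.0 = 0.25
Total multiplier = 1 + 0.25 = 1.25
Expected damage = 500 * 1.25 = 625.00

625.00 damage


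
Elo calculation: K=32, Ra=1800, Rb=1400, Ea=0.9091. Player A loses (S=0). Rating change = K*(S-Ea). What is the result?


Elo update: delta = K * (S - Ea), where S = 0 (loses)
S - Ea = 0 - 0.9091 = -0.9091
Rating change = 32 * -0.9091
= -29.09

-29.09 rating points


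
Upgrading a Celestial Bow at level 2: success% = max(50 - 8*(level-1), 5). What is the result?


raw_rate = 50 - 8 * (2 - 1)
= 50 - 8 * 1
= 50 - 8
= 42
Apply floor: max(42, 5) = 42%

42%


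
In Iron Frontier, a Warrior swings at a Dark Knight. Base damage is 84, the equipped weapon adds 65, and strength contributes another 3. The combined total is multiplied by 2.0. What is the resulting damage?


Sum base + weapon + str = 84 + 65 + 3 = 152
Multiply by 2.0:
152 * 2.0 = 304.0

304.0 damage


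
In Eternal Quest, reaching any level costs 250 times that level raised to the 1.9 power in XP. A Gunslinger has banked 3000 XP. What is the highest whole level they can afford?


XP = 250 * level^1.9, so level = (XP / 250)^(1/1.9)
= (3000 / 250)^(1/1.9)
= 12.0^0.5263
= 3.6982
Floor: level = 3

level 3


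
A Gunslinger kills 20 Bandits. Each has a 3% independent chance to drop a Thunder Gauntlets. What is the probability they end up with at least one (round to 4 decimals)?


P(at least one) = 1 - P(none) = 1 - (1-p)^n
p = 3/100 = 0.03
1 - p = 0.97
(1 - p)^20 = 0.97^20 = 0.543794
P(at least one) = 1 - 0.543794 = 0.4562

0.4562


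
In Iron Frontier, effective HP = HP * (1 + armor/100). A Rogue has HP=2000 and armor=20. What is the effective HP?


EHP = 2000 * (1 + 20/100)
= 2000 * (1 + 0.2)
= 2000 * 1.2
= 2400.0

2400.0 EHP


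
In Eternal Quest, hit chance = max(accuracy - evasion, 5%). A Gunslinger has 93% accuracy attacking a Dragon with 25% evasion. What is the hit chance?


accuracy - evasion = 93 - 25 = 68
Apply floor: max(68, 5) = 68
Hit chance = 68%

68%


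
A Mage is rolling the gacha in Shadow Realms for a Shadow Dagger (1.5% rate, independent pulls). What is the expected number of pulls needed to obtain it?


Expected pulls for a geometric distribution = 1/p = 100 / rate%
= 100 / 1.5
= 66.67

66.67 pulls


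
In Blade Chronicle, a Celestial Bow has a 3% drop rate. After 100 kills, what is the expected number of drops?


Expected drops = kills * (drop_rate / 100)
= 100 * (3 / 100)
= 100 * 0.03
= 3.0

3.0 drops


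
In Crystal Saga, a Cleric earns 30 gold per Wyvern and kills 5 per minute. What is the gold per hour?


Gold per minute = 30 * 5 = 150
Gold per hour = 150 * 60 = 9000

9000 gold/hour


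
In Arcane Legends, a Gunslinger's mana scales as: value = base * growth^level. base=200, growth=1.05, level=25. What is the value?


value = base * growth^level
= 200 * 1.05^25
= 200 * 3.386355
= 677.27

677.27 mana


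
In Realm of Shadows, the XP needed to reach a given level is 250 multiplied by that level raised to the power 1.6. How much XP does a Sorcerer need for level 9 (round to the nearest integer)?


XP = 250 * level^1.6
Substitute level = 9:
XP = 250 * 9^1.6
= 250 * 33.6347
= 8409

8409 XP


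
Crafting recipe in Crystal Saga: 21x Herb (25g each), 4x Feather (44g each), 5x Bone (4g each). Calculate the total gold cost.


Cost breakdown:
  Herb: 21 * 25 = 525
  Feather: 4 * 44 = 176
  Bone: 5 * 4 = 20
Total = 525 + 176 + 20 = 721

721 gold


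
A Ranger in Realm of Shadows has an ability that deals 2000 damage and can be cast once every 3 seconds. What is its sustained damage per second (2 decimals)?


DPS = damage / cooldown
= 2000 / 3
= 666.67

666.67 DPS


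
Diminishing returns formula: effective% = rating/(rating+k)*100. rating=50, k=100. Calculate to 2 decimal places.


effective% = rating / (rating + k) * 100
= 50 / (50 + 100) * 100
= 50 / 150 * 100
= 0.333333 * 100
= 33.33%

33.33%


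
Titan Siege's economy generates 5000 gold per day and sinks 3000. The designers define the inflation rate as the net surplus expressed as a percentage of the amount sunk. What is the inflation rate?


Net gold = 5000 - 3000 = 2000
Inflation rate = net / sunk * 100 = 2000 / 3000 * 100
= 0.666667 * 100
= 66.67%

66.67%


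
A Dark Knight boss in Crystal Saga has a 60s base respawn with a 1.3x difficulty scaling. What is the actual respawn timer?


Respawn time = base * multiplier
= 60 * 1.3
= 78.0 seconds

78.0 seconds


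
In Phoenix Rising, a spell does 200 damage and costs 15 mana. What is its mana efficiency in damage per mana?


Efficiency = damage / mana
= 200 / 15
= 13.33

13.33 dmg/mana


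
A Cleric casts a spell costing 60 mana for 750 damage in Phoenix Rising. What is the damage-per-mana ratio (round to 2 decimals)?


Efficiency = damage / mana
= 750 / 60
= 12.50

12.50 dmg/mana


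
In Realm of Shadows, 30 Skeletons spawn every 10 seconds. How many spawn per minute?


Spawns per minute = count * (60 / interval)
= 30 * (60 / 10)
= 30 * 6.0
= 180.0

180.0 per minute


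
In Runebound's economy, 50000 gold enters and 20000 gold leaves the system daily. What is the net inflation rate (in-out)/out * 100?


Net gold = 50000 - 20000 = 30000
Inflation rate = net / sunk * 100 = 30000 / 20000 * 100
= 1.5 * 100
= 150.00%

150.00%


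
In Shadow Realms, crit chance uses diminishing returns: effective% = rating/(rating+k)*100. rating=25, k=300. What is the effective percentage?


effective% = rating / (rating + k) * 100
= 25 / (25 + 300) * 100
= 25 / 325 * 100
= 0.076923 * 100
= 7.69%

7.69%


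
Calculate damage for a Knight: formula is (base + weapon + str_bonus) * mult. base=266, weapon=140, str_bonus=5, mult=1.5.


Sum base + weapon + str = 266 + 140 + 5 = 411
Multiply by 1.5:
411 * 1.5 = 616.5

616.5 damage


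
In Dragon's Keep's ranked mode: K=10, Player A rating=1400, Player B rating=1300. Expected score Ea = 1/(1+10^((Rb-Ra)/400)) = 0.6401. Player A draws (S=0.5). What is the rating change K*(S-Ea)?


Elo update: delta = K * (S - Ea), where S = 0.5 (draws)
S - Ea = 0.5 - 0.6401 = -0.1401
Rating change = 10 * -0.1401
= -1.40

-1.40 rating points


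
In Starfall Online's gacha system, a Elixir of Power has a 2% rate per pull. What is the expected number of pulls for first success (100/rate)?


Expected pulls for a geometric distribution = 1/p = 100 / rate%
= 100 / 2
= 50.0

50.0 pulls


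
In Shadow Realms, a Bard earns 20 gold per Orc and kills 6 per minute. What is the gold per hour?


Gold per minute = 20 * 6 = 120
Gold per hour = 120 * 60 = 7200

7200 gold/hour


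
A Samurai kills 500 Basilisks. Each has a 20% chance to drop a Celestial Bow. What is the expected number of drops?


Expected drops = kills * (drop_rate / 100)
= 500 * (20 / 100)
= 500 * 0.2
= 100.0

100.0 drops


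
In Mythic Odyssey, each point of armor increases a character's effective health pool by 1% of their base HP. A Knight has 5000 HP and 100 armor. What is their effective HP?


EHP = 5000 * (1 + 100/100)
= 5000 * (1 + 1.0)
= 5000 * 2.0
= 10000.0

10000.0 EHP


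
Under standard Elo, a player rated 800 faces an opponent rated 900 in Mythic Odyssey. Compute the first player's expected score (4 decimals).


Elo expected score: Ea = 1/(1 + 10^((Rb-Ra)/400))
Rb - Ra = 900 - 800 = 100
(Rb-Ra)/400 = 100/400 = 0.25
10^0.25 = 1.778279
Ea = 1/(1 + 1.778279) = 1/2.778279 = 0.3599

0.3599


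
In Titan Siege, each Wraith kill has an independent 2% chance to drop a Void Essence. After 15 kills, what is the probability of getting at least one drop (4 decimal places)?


P(at least one) = 1 - P(none) = 1 - (1-p)^n
p = 2/100 = 0.02
1 - p = 0.98
(1 - p)^15 = 0.98^15 = 0.738569
P(at least one) = 1 - 0.738569 = 0.2614

0.2614


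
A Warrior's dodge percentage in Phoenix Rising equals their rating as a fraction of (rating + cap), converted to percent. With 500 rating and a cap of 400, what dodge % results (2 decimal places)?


dodge% = 500 / (500 + 400) * 100
= 500 / 900 * 100
= 0.555556 * 100
= 55.56%

55.56%


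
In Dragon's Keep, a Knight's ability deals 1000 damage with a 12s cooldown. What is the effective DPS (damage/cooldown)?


DPS = damage / cooldown
= 1000 / 12
= 83.33

83.33 DPS


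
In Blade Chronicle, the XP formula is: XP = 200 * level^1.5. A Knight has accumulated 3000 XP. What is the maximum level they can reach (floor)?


XP = 200 * level^1.5, so level = (XP / 200)^(1/1.5)
= (3000 / 200)^(1/1.5)
= 15.0^0.6667
= 6.0822
Floor: level = 6

level 6


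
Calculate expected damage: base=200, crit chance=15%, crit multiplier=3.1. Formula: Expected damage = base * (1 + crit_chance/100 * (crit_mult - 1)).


E[dmg] = base * (1 + crit_chance * (crit_mult - 1))
cc as decimal = 15/100 = 0.15
cm - 1 = 3.1 - 1 = 2.1
Bonus factor = 0.15 * 2.1 = 0.315
Total multiplier = 1 + 0.315 = 1.315
Expected damage = 200 * 1.315 = 263.00

263.00 damage


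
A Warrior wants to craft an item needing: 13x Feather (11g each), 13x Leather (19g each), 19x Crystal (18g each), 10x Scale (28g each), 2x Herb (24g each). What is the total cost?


Cost breakdown:
  Feather: 13 * 11 = 143
  Leather: 13 * 19 = 247
  Crystal: 19 * 18 = 342
  Scale: 10 * 28 = 280
  Herb: 2 * 24 = 48
Total = 143 + 247 + 342 + 280 + 48 = 1060

1060 gold


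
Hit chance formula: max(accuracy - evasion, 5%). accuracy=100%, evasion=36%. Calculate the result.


accuracy - evasion = 100 - 36 = 64
Apply floor: max(64, 5) = 64
Hit chance = 64%

64%


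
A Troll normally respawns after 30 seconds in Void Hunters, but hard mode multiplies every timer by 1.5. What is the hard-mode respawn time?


Respawn time = base * multiplier
= 30 * 1.5
= 45.0 seconds

45.0 seconds


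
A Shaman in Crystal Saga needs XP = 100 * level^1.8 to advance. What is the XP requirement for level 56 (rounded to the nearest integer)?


XP = 100 * level^1.8
Substitute level = 56:
XP = 100 * 56^1.8
= 100 * 1401.9691
= 140197

140197 XP


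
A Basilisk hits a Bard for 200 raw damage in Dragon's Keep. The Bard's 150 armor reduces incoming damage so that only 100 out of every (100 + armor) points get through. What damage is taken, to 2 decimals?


actual = 200 * 100 / (100 + 150)
= 200 * 100 / 250
= 20000 / 250
= 80.00

80.00 damage


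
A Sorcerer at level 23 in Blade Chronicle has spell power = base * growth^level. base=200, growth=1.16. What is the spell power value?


value = base * growth^level
= 200 * 1.16^23
= 200 * 30.376222
= 6075.24

6075.24 spell power


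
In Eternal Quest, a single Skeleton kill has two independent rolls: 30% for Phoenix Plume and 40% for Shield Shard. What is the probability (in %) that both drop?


For independent events, P(both) = P(A) * P(B)
= 30% * 40%
= 1200 / 100 %
= 12.0%

12.0%


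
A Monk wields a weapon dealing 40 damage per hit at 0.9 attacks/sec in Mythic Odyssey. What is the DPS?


DPS = damage * attack_speed
= 40 * 0.9
= 36.0

36.0 DPS


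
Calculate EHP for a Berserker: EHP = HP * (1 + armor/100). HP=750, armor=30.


EHP = 750 * (1 + 30/100)
= 750 * (1 + 0.3)
= 750 * 1.3
= 975.0

975.0 EHP


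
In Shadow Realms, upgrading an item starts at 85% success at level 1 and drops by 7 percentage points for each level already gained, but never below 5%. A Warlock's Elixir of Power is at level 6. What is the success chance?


raw_rate = 85 - 7 * (6 - 1)
= 85 - 7 * 5
= 85 - 35
= 50
Apply floor: max(50, 5) = 50%

50%


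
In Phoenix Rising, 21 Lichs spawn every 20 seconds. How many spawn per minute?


Spawns per minute = count * (60 / interval)
= 21 * (60 / 20)
= 21 * 3.0
= 63.0

63.0 per minute


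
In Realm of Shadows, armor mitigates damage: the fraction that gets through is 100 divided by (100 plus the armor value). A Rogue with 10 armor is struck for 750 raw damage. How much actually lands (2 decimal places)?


actual = 750 * 100 / (100 + 10)
= 750 * 100 / 110
= 75000 / 110
= 681.82

681.82 damage


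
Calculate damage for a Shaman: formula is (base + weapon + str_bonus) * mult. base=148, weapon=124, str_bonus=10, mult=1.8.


Sum base + weapon + str = 148 + 124 + 10 = 282
Multiply by 1.8:
282 * 1.8 = 507.6

507.6 damage


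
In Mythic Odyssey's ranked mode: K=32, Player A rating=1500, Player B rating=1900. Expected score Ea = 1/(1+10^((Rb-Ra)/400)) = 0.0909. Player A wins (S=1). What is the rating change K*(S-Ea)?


Elo update: delta = K * (S - Ea), where S = 1 (wins)
S - Ea = 1 - 0.0909 = 0.9091
Rating change = 32 * 0.9091
= 29.09

29.09 rating points


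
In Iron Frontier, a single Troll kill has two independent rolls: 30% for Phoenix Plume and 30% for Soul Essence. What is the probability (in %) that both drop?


For independent events, P(both) = P(A) * P(B)
= 30% * 30%
= 900 / 100 %
= 9.0%

9.0%


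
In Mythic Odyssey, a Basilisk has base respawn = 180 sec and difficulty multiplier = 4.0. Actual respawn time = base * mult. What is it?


Respawn time = base * multiplier
= 180 * 4.0
= 720.0 seconds

720.0 seconds


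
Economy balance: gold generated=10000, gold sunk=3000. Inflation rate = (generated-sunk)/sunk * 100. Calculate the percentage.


Net gold = 10000 - 3000 = 7000
Inflation rate = net / sunk * 100 = 7000 / 3000 * 100
= 2.333333 * 100
= 233.33%

233.33%


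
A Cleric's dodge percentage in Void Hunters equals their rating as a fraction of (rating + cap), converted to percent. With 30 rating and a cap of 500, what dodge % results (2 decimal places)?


dodge% = 30 / (30 + 500) * 100
= 30 / 530 * 100
= 0.056604 * 100
= 5.66%

5.66%


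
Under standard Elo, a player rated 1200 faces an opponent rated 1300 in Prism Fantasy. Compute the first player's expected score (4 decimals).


Elo expected score: Ea = 1/(1 + 10^((Rb-Ra)/400))
Rb - Ra = 1300 - 1200 = 100
(Rb-Ra)/400 = 100/400 = 0.25
10^0.25 = 1.778279
Ea = 1/(1 + 1.778279) = 1/2.778279 = 0.3599

0.3599


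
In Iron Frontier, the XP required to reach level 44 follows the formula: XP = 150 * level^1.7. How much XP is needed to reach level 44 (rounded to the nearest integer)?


XP = 150 * level^1.7
Substitute level = 44:
XP = 150 * 44^1.7
= 150 * 622.1134
= 93317

93317 XP


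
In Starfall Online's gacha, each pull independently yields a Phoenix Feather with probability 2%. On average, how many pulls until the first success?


Expected pulls for a geometric distribution = 1/p = 100 / rate%
= 100 / 2
= 50.0

50.0 pulls


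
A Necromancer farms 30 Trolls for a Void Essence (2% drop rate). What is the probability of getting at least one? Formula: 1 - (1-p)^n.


P(at least one) = 1 - P(none) = 1 - (1-p)^n
p = 2/100 = 0.02
1 - p = 0.98
(1 - p)^30 = 0.98^30 = 0.545484
P(at least one) = 1 - 0.545484 = 0.4545

0.4545


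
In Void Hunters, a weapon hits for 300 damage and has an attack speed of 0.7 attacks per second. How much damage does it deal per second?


DPS = damage * attack_speed
= 300 * 0.7
= 210.0

210.0 DPS


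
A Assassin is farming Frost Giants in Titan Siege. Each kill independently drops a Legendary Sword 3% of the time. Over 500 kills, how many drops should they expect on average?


Expected drops = kills * (drop_rate / 100)
= 500 * (3 / 100)
= 500 * 0.03
= 15.0

15.0 drops


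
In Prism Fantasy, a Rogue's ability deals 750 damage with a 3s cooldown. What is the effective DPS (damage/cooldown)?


DPS = damage / cooldown
= 750 / 3
= 250.00

250.00 DPS


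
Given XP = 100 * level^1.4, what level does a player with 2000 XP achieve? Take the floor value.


XP = 100 * level^1.4, so level = (XP / 100)^(1/1.4)
= (2000 / 100)^(1/1.4)
= 20.0^0.7143
= 8.4978
Floor: level = 8

level 8


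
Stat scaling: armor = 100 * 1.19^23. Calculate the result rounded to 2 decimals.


value = base * growth^level
= 100 * 1.19^23
= 100 * 54.648735
= 5464.87

5464.87 armor


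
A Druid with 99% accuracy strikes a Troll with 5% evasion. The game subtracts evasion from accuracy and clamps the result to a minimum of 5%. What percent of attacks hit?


accuracy - evasion = 99 - 5 = 94
Apply floor: max(94, 5) = 94
Hit chance = 94%

94%


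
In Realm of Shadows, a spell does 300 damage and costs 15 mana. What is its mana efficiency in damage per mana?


Efficiency = damage / mana
= 300 / 15
= 20.00

20.00 dmg/mana


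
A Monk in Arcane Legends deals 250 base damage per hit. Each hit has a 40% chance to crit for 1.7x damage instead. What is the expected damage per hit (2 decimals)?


E[dmg] = base * (1 + crit_chance * (crit_mult - 1))
cc as decimal = 40/100 = 0.4
cm - 1 = 1.7 - 1 = 0.7
Bonus factor = 0.4 * 0.7 = 0.28
Total multiplier = 1 + 0.28 = 1.28
Expected damage = 250 * 1.28 = 320.00

320.00 damage


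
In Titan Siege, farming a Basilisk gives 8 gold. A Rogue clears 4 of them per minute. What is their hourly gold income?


Gold per minute = 8 * 4 = 32
Gold per hour = 32 * 60 = 1920

1920 gold/hour


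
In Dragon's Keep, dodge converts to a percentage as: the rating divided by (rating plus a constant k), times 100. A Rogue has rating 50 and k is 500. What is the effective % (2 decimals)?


effective% = rating / (rating + k) * 100
= 50 / (50 + 500) * 100
= 50 / 550 * 100
= 0.090909 * 100
= 9.09%

9.09%


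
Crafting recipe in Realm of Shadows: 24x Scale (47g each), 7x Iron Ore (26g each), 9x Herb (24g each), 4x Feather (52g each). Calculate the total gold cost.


Cost breakdown:
  Scale: 24 * 47 = 1128
  Iron Ore: 7 * 26 = 182
  Herb: 9 * 24 = 216
  Feather: 4 * 52 = 208
Total = 1128 + 182 + 216 + 208 = 1734

1734 gold


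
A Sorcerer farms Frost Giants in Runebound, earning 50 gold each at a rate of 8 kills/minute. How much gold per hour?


Gold per minute = 50 * 8 = 400
Gold per hour = 400 * 60 = 24000

24000 gold/hour


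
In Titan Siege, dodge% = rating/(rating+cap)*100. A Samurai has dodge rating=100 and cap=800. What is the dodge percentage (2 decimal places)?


dodge% = 100 / (100 + 800) * 100
= 100 / 900 * 100
= 0.111111 * 100
= 11.11%

11.11%


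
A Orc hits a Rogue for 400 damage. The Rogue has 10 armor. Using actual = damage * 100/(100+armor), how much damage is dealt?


actual = 400 * 100 / (100 + 10)
= 400 * 100 / 110
= 40000 / 110
= 363.64

363.64 damage


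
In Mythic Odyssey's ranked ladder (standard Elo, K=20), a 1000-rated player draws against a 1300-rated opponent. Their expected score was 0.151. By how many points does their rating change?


Elo update: delta = K * (S - Ea), where S = 0.5 (draws)
S - Ea = 0.5 - 0.151 = 0.349
Rating change = 20 * 0.349
= 6.98

6.98 rating points


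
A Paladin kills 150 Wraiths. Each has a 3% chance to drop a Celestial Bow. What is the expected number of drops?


Expected drops = kills * (drop_rate / 100)
= 150 * (3 / 100)
= 150 * 0.03
= 4.5

4.5 drops


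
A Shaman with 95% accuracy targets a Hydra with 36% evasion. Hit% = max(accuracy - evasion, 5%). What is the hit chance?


accuracy - evasion = 95 - 36 = 59
Apply floor: max(59, 5) = 59
Hit chance = 59%

59%


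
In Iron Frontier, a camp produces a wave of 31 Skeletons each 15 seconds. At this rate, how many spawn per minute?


Spawns per minute = count * (60 / interval)
= 31 * (60 / 15)
= 31 * 4.0
= 124.0

124.0 per minute


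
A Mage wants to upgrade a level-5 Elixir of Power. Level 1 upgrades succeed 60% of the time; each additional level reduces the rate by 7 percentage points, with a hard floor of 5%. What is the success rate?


raw_rate = 60 - 7 * (5 - 1)
= 60 - 7 * 4
= 60 - 28
= 32
Apply floor: max(32, 5) = 32%

32%


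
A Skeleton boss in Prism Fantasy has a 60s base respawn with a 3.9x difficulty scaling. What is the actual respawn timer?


Respawn time = base * multiplier
= 60 * 3.9
= 234.0 seconds

234.0 seconds


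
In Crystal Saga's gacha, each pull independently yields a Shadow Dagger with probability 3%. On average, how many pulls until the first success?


Expected pulls for a geometric distribution = 1/p = 100 / rate%
= 100 / 3
= 33.33

33.33 pulls


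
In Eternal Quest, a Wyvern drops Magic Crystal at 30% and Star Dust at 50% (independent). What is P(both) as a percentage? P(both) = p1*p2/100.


For independent events, P(both) = P(A) * P(B)
= 30% * 50%
= 1500 / 100 %
= 15.0%

15.0%


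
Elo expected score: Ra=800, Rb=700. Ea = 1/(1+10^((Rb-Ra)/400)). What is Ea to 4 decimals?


Elo expected score: Ea = 1/(1 + 10^((Rb-Ra)/400))
Rb - Ra = 700 - 800 = -100
(Rb-Ra)/400 = -100/400 = -0.25
10^-0.25 = 0.562341
Ea = 1/(1 + 0.562341) = 1/1.562341 = 0.6401

0.6401


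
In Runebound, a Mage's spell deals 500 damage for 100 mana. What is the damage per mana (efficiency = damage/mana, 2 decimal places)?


Efficiency = damage / mana
= 500 / 100
= 5.00

5.00 dmg/mana


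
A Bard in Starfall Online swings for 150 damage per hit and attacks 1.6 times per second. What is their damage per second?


DPS = damage * attack_speed
= 150 * 1.6
= 240.0

240.0 DPS


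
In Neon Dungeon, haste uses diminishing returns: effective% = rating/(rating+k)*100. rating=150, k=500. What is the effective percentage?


effective% = rating / (rating + k) * 100
= 150 / (150 + 500) * 100
= 150 / 650 * 100
= 0.230769 * 100
= 23.08%

23.08%


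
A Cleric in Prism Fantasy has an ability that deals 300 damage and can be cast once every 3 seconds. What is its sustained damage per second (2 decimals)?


DPS = damage / cooldown
= 300 / 3
= 100.00

100.00 DPS


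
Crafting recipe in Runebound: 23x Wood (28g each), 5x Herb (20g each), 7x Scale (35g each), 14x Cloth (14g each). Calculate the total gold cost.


Cost breakdown:
  Wood: 23 * 28 = 644
  Herb: 5 * 20 = 100
  Scale: 7 * 35 = 245
  Cloth: 14 * 14 = 196
Total = 644 + 100 + 245 + 196 = 1185

1185 gold


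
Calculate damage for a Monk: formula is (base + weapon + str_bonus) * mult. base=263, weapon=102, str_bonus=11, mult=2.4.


Sum base + weapon + str = 263 + 102 + 11 = 376
Multiply by 2.4:
376 * 2.4 = 902.4

902.4 damage


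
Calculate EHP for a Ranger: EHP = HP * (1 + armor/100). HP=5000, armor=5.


EHP = 5000 * (1 + 5/100)
= 5000 * (1 + 0.05)
= 5000 * 1.05
= 5250.0

5250.0 EHP


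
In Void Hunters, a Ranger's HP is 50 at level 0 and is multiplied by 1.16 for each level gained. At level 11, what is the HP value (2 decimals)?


value = base * growth^level
= 50 * 1.16^11
= 50 * 5.117265
= 255.86

255.86 HP


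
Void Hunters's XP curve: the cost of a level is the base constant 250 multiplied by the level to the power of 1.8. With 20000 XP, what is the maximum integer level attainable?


XP = 250 * level^1.8, so level = (XP / 250)^(1/1.8)
= (20000 / 250)^(1/1.8)
= 80.0^0.5556
= 11.4096
Floor: level = 11

level 11


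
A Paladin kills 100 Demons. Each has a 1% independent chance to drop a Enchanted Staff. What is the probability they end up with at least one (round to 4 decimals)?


P(at least one) = 1 - P(none) = 1 - (1-p)^n
p = 1/100 = 0.01
1 - p = 0.99
(1 - p)^100 = 0.99^100 = 0.366032
P(at least one) = 1 - 0.366032 = 0.6340

0.6340


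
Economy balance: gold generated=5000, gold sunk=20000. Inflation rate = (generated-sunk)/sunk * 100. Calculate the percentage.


Net gold = 5000 - 20000 = -15000
Inflation rate = net / sunk * 100 = -15000 / 20000 * 100
= -0.75 * 100
= -75.00%

-75.00%


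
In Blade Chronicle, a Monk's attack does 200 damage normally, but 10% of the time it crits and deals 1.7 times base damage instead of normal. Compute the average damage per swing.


E[dmg] = base * (1 + crit_chance * (crit_mult - 1))
cc as decimal = 10/100 = 0.1
cm - 1 = 1.7 - 1 = 0.7
Bonus factor = 0.1 * 0.7 = 0.07
Total multiplier = 1 + 0.07 = 1.07
Expected damage = 200 * 1.07 = 214.00

214.00 damage


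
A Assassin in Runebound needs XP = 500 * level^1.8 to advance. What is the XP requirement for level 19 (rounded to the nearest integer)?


XP = 500 * level^1.8
Substitute level = 19:
XP = 500 * 19^1.8
= 500 * 200.3348
= 100167

100167 XP


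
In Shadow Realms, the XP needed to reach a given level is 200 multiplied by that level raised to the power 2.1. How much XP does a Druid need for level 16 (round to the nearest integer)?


XP = 200 * level^2.1
Substitute level = 16:
XP = 200 * 16^2.1
= 200 * 337.794
= 67559

67559 XP


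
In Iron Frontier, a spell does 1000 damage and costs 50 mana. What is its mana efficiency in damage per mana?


Efficiency = damage / mana
= 1000 / 50
= 20.00

20.00 dmg/mana


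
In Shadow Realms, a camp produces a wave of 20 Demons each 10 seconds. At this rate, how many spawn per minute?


Spawns per minute = count * (60 / interval)
= 20 * (60 / 10)
= 20 * 6.0
= 120.0

120.0 per minute


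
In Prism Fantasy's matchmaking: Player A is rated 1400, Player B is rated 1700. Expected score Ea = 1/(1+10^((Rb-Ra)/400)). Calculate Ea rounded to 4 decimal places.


Elo expected score: Ea = 1/(1 + 10^((Rb-Ra)/400))
Rb - Ra = 1700 - 1400 = 300
(Rb-Ra)/400 = 300/400 = 0.75
10^0.75 = 5.623413
Ea = 1/(1 + 5.623413) = 1/6.623413 = 0.1510

0.1510


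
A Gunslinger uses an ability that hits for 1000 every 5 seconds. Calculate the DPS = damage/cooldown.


DPS = damage / cooldown
= 1000 / 5
= 200.00

200.00 DPS
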